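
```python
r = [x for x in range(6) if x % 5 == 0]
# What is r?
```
Trace:
  x=0
  x=1
  x=2
  x=3
  x=4
  x=5
  r=[0, 5]

Final answer: [0, 5]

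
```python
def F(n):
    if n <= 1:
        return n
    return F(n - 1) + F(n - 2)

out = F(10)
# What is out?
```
Call trace (a repeated sub-call is expanded the first time; later identical calls just restate its return value):
F(n=10)
  F(n=9)
    F(n=8)
      F(n=7)
        F(n=6)
          F(n=5)
            F(n=4)
              F(n=3)
                F(n=2)
                  F(n=1)
                  -> return 1
                  F(n=0)
                  -> return 0
                -> return 1
                F(n=1)
                -> return 1
              -> return 2
              F(n=2) -> return 1  (same call as traced above)
            -> return 3
            F(n=3) -> return 2  (same call as traced above)
          -> return 5
          F(n=4) -> return 3  (same call as traced above)
        -> return 8
        F(n=5) -> return 5  (same call as traced above)
      -> return 13
      F(n=6) -> return 8  (same call as traced above)
    -> return 21
    F(n=7) -> return 13  (same call as traced above)
  -> return 34
  F(n=8) -> return 21  (same call as traced above)
-> return 55

Final answer: 55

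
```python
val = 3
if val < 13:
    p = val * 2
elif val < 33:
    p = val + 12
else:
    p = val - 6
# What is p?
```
Trace:
  val=3
  val=3, p=6

Final answer: 6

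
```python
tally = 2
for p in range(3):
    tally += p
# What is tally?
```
Trace:
  tally=2
  tally=2, p=0
  tally=3, p=1
  tally=5, p=2

Final answer: 5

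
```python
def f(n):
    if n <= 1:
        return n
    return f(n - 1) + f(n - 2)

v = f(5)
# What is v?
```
Call trace (a repeated sub-call is expanded the first time; later identical calls just restate its return value):
f(n=5)
  f(n=4)
    f(n=3)
      f(n=2)
        f(n=1)
        -> return 1
        f(n=0)
        -> return 0
      -> return 1
      f(n=1)
      -> return 1
    -> return 2
    f(n=2) -> return 1  (same call as traced above)
  -> return 3
  f(n=3) -> return 2  (same call as traced above)
-> return 5

Final answer: 5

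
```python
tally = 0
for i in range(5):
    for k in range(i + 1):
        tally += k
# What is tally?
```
Trace:
  tally=0
  tally=0, i=0, k=0
  tally=0, i=1, k=0
  tally=1, i=1, k=1
  tally=1, i=2, k=0
  tally=2, i=2, k=1
  tally=4, i=2, k=2
  tally=4, i=3, k=0
  tally=5, i=3, k=1
  tally=7, i=3, k=2
  tally=10, i=3, k=3
  tally=10, i=4, k=0
  tally=11, i=4, k=1
  tally=13, i=4, k=2
  tally=16, i=4, k=3
  tally=20, i=4, k=4

Final answer: 20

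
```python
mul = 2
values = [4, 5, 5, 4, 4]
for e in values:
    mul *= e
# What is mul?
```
Trace:
  mul=2
  mul=8, e=4
  mul=40, e=5
  mul=200, e=5
  mul=800, e=4
  mul=3200, e=4

Final answer: 3200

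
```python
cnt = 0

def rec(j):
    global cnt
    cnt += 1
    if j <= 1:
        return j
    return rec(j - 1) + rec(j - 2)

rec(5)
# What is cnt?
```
Call trace (a repeated sub-call is expanded the first time; later identical calls just restate its return value):
rec(j=5)
  rec(j=4)
    rec(j=3)
      rec(j=2)
        rec(j=1)
        -> return 1
        rec(j=0)
        -> return 0
      -> return 1
      rec(j=1)
      -> return 1
    -> return 2
    rec(j=2) -> return 1  (same call as traced above)
  -> return 3
  rec(j=3) -> return 2  (same call as traced above)
-> return 5

cnt is incremented once per call, so count the calls in each subtree. Let C(j) = number of calls made by rec(j).
C(0) = C(1) = 1 (base case, no recursion); C(j) = 1 + C(j - 1) + C(j - 2) otherwise.
C(2) = 1 + C(1) + C(0) = 1 + 1 + 1 = 3
C(3) = 1 + C(2) + C(1) = 1 + 3 + 1 = 5
C(4) = 1 + C(3) + C(2) = 1 + 5 + 3 = 9
C(5) = 1 + C(4) + C(3) = 1 + 9 + 5 = 15
cnt = C(5) = 15

Final answer: 15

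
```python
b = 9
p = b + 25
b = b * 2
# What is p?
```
Trace:
  b=9
  b=9, p=34
  b=18, p=34

Final answer: 34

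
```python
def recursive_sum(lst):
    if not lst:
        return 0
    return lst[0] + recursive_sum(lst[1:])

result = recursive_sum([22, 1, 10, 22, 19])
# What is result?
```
Call trace:
recursive_sum(lst=[22, 1, 10, 22, 19])
  recursive_sum(lst=[1, 10, 22, 19])
    recursive_sum(lst=[10, 22, 19])
      recursive_sum(lst=[22, 19])
        recursive_sum(lst=[19])
          recursive_sum(lst=[])
          -> return 0
        -> return 19
      -> return 41
    -> return 51
  -> return 52
-> return 74

Final answer: 74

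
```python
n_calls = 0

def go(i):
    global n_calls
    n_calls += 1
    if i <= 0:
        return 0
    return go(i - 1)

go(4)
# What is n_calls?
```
Call trace:
go(i=4)
  go(i=3)
    go(i=2)
      go(i=1)
        go(i=0)
        -> return 0
      -> return 0
    -> return 0
  -> return 0
-> return 0

n_calls is incremented once per call. go is entered once for each i = 4, 3, 2, 1, 0 (the i <= 0 call returns without recursing), i.e. 4 + 1 calls.
n_calls = 5

Final answer: 5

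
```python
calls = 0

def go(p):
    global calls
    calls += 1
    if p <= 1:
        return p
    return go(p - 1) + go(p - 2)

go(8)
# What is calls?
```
Call trace (a repeated sub-call is expanded the first time; later identical calls just restate its return value):
go(p=8)
  go(p=7)
    go(p=6)
      go(p=5)
        go(p=4)
          go(p=3)
            go(p=2)
              go(p=1)
              -> return 1
              go(p=0)
              -> return 0
            -> return 1
            go(p=1)
            -> return 1
          -> return 2
          go(p=2) -> return 1  (same call as traced above)
        -> return 3
        go(p=3) -> return 2  (same call as traced above)
      -> return 5
      go(p=4) -> return 3  (same call as traced above)
    -> return 8
    go(p=5) -> return 5  (same call as traced above)
  -> return 13
  go(p=6) -> return 8  (same call as traced above)
-> return 21

calls is incremented once per call, so count the calls in each subtree. Let C(p) = number of calls made by go(p).
C(0) = C(1) = 1 (base case, no recursion); C(p) = 1 + C(p - 1) + C(p - 2) otherwise.
C(2) = 1 + C(1) + C(0) = 1 + 1 + 1 = 3
C(3) = 1 + C(2) + C(1) = 1 + 3 + 1 = 5
C(4) = 1 + C(3) + C(2) = 1 + 5 + 3 = 9
C(5) = 1 + C(4) + C(3) = 1 + 9 + 5 = 15
C(6) = 1 + C(5) + C(4) = 1 + 15 + 9 = 25
C(7) = 1 + C(6) + C(5) = 1 + 25 + 15 = 41
C(8) = 1 + C(7) + C(6) = 1 + 41 + 25 = 67
calls = C(8) = 67

Final answer: 67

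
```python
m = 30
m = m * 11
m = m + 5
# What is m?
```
Trace:
  m=30
  m=330
  m=335

Final answer: 335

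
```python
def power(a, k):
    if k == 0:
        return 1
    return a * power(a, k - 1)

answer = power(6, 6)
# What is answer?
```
Call trace:
power(a=6, k=6)
  power(a=6, k=5)
    power(a=6, k=4)
      power(a=6, k=3)
        power(a=6, k=2)
          power(a=6, k=1)
            power(a=6, k=0)
            -> return 1
          -> return 6
        -> return 36
      -> return 216
    -> return 1296
  -> return 7776
-> return 46656

Final answer: 46656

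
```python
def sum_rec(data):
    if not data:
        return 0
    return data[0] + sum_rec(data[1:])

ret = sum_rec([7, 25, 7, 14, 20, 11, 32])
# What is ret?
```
Call trace:
sum_rec(data=[7, 25, 7, 14, 20, 11, 32])
  sum_rec(data=[25, 7, 14, 20, 11, 32])
    sum_rec(data=[7, 14, 20, 11, 32])
      sum_rec(data=[14, 20, 11, 32])
        sum_rec(data=[20, 11, 32])
          sum_rec(data=[11, 32])
            sum_rec(data=[32])
              sum_rec(data=[])
              -> return 0
            -> return 32
          -> return 43
        -> return 63
      -> return 77
    -> return 84
  -> return 109
-> return 116

Final answer: 116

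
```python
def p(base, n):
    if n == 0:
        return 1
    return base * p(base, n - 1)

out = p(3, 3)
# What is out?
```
Call trace:
p(base=3, n=3)
  p(base=3, n=2)
    p(base=3, n=1)
      p(base=3, n=0)
      -> return 1
    -> return 3
  -> return 9
-> return 27

Final answer: 27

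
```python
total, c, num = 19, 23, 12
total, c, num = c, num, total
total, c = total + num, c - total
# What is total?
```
Trace:
  total=19, c=23, num=12
  total=23, c=12, num=19
  total=42, c=-11, num=19

Final answer: 42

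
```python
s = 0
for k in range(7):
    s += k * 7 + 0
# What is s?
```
Trace:
  s=0
  s=0, k=0
  s=7, k=1
  s=21, k=2
  s=42, k=3
  s=70, k=4
  s=105, k=5
  s=147, k=6

Final answer: 147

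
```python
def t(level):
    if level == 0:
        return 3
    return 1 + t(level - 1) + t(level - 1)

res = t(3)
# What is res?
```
Call trace (a repeated sub-call is expanded the first time; later identical calls just restate its return value):
t(level=3)
  t(level=2)
    t(level=1)
      t(level=0)
      -> return 3
      t(level=0)
      -> return 3
    -> return 7
    t(level=1) -> return 7  (same call as traced above)
  -> return 15
  t(level=2) -> return 15  (same call as traced above)
-> return 31

Final answer: 31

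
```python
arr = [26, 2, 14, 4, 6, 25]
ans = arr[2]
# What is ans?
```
Trace:
  arr=[26, 2, 14, 4, 6, 25]
  arr=[26, 2, 14, 4, 6, 25], ans=14

Final answer: 14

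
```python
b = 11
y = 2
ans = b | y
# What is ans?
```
Trace:
  b=11
  b=11, y=2
  b=11, y=2, ans=11

Final answer: 11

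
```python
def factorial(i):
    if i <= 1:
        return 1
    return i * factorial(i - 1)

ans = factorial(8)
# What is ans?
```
Call trace:
factorial(i=8)
  factorial(i=7)
    factorial(i=6)
      factorial(i=5)
        factorial(i=4)
          factorial(i=3)
            factorial(i=2)
              factorial(i=1)
              -> return 1
            -> return 2
          -> return 6
        -> return 24
      -> return 120
    -> return 720
  -> return 5040
-> return 40320

Final answer: 40320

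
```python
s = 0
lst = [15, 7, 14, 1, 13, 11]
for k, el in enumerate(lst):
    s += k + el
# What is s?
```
Trace:
  s=0
  s=15, k=0, el=15
  s=23, k=1, el=7
  s=39, k=2, el=14
  s=43, k=3, el=1
  s=60, k=4, el=13
  s=76, k=5, el=11

Final answer: 76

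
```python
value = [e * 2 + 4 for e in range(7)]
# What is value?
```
Trace:
  e=0
  e=1
  e=2
  e=3
  e=4
  e=5
  e=6
  value=[4, 6, 8, 10, 12, 14, 16]

Final answer: [4, 6, 8, 10, 12, 14, 16]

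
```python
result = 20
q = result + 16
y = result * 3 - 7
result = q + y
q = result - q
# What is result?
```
Trace:
  result=20
  result=20, q=36
  result=20, q=36, y=53
  result=89, q=36, y=53
  result=89, q=53, y=53

Final answer: 89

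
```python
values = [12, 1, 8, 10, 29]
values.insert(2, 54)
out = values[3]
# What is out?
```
Trace:
  values=[12, 1, 8, 10, 29]
  values=[12, 1, 54, 8, 10, 29]
  values=[12, 1, 54, 8, 10, 29], out=8

Final answer: 8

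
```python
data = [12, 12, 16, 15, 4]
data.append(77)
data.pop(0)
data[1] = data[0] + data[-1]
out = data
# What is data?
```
Trace:
  data=[12, 12, 16, 15, 4]
  data=[12, 12, 16, 15, 4, 77]
  data=[12, 16, 15, 4, 77]
  data=[12, 89, 15, 4, 77]
  data=[12, 89, 15, 4, 77], out=[12, 89, 15, 4, 77]

Final answer: [12, 89, 15, 4, 77]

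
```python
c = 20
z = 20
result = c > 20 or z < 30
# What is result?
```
Trace:
  c=20
  c=20, z=20
  c=20, z=20, result=True

Final answer: True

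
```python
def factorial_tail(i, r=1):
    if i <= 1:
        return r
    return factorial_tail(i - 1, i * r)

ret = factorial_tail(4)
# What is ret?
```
Call trace:
factorial_tail(i=4, r=1)
  factorial_tail(i=3, r=4)
    factorial_tail(i=2, r=12)
      factorial_tail(i=1, r=24)
      -> return 24
    -> return 24
  -> return 24
-> return 24

Final answer: 24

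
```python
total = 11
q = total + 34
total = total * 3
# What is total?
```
Trace:
  total=11
  total=11, q=45
  total=33, q=45

Final answer: 33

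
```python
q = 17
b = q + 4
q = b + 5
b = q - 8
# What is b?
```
Trace:
  q=17
  q=17, b=21
  q=26, b=21
  q=26, b=18

Final answer: 18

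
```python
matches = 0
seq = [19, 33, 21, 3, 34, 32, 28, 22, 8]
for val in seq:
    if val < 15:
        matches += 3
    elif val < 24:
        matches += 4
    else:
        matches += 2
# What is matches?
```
Trace:
  matches=0
  matches=4, val=19
  matches=6, val=33
  matches=10, val=21
  matches=13, val=3
  matches=15, val=34
  matches=17, val=32
  matches=19, val=28
  matches=23, val=22
  matches=26, val=8

Final answer: 26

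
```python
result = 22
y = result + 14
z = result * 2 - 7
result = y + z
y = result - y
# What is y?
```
Trace:
  result=22
  result=22, y=36
  result=22, y=36, z=37
  result=73, y=36, z=37
  result=73, y=37, z=37

Final answer: 37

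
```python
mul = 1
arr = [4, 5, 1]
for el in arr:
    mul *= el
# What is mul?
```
Trace:
  mul=1
  mul=4, el=4
  mul=20, el=5
  mul=20, el=1

Final answer: 20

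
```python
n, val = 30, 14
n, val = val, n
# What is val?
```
Trace:
  n=30, val=14
  n=14, val=30

Final answer: 30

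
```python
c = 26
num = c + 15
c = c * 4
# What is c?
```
Trace:
  c=26
  c=26, num=41
  c=104, num=41

Final answer: 104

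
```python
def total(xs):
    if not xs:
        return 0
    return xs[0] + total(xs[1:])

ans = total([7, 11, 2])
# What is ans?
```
Call trace:
total(xs=[7, 11, 2])
  total(xs=[11, 2])
    total(xs=[2])
      total(xs=[])
      -> return 0
    -> return 2
  -> return 13
-> return 20

Final answer: 20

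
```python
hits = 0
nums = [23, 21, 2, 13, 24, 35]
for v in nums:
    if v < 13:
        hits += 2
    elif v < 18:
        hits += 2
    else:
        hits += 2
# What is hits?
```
Trace:
  hits=0
  hits=2, v=23
  hits=4, v=21
  hits=6, v=2
  hits=8, v=13
  hits=10, v=24
  hits=12, v=35

Final answer: 12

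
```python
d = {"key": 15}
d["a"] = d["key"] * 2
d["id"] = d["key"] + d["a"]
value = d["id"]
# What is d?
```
Trace:
  d={'key': 15}
  d={'key': 15, 'a': 30}
  d={'key': 15, 'a': 30, 'id': 45}
  d={'key': 15, 'a': 30, 'id': 45}, value=45

Final answer: {'key': 15, 'a': 30, 'id': 45}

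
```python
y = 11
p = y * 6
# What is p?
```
Trace:
  y=11
  y=11, p=66

Final answer: 66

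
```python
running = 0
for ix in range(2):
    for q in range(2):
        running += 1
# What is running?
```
Trace:
  running=0
  running=1, ix=0, q=0
  running=2, ix=0, q=1
  running=3, ix=1, q=0
  running=4, ix=1, q=1

Final answer: 4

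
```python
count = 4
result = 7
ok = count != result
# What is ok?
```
Trace:
  count=4
  count=4, result=7
  count=4, result=7, ok=True

Final answer: True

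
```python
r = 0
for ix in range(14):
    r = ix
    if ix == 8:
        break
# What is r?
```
Trace:
  r=0
  r=0, ix=0
  r=1, ix=1
  r=2, ix=2
  r=3, ix=3
  r=4, ix=4
  r=5, ix=5
  r=6, ix=6
  r=7, ix=7
  r=8, ix=8

Final answer: 8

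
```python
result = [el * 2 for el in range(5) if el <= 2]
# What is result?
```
Trace:
  el=0
  el=1
  el=2
  el=3
  el=4
  result=[0, 2, 4]

Final answer: [0, 2, 4]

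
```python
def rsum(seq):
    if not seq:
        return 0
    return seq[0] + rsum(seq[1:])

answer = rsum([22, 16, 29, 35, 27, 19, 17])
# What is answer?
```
Call trace:
rsum(seq=[22, 16, 29, 35, 27, 19, 17])
  rsum(seq=[16, 29, 35, 27, 19, 17])
    rsum(seq=[29, 35, 27, 19, 17])
      rsum(seq=[35, 27, 19, 17])
        rsum(seq=[27, 19, 17])
          rsum(seq=[19, 17])
            rsum(seq=[17])
              rsum(seq=[])
              -> return 0
            -> return 17
          -> return 36
        -> return 63
      -> return 98
    -> return 127
  -> return 143
-> return 165

Final answer: 165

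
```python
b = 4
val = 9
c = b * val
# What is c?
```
Trace:
  b=4
  b=4, val=9
  b=4, val=9, c=36

Final answer: 36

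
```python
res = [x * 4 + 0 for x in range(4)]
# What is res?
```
Trace:
  x=0
  x=1
  x=2
  x=3
  res=[0, 4, 8, 12]

Final answer: [0, 4, 8, 12]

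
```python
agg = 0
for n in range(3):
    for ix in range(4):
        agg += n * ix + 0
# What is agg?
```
Trace:
  agg=0
  agg=0, n=0, ix=0
  agg=0, n=0, ix=1
  agg=0, n=0, ix=2
  agg=0, n=0, ix=3
  agg=0, n=1, ix=0
  agg=1, n=1, ix=1
  agg=3, n=1, ix=2
  agg=6, n=1, ix=3
  agg=6, n=2, ix=0
  agg=8, n=2, ix=1
  agg=12, n=2, ix=2
  agg=18, n=2, ix=3

Final answer: 18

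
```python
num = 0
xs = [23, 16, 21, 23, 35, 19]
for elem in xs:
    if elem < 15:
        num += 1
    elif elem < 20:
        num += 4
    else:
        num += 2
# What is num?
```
Trace:
  num=0
  num=2, elem=23
  num=6, elem=16
  num=8, elem=21
  num=10, elem=23
  num=12, elem=35
  num=16, elem=19

Final answer: 16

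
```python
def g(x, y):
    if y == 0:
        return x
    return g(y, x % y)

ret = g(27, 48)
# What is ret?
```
Call trace:
g(x=27, y=48)
  g(x=48, y=27)
    g(x=27, y=21)
      g(x=21, y=6)
        g(x=6, y=3)
          g(x=3, y=0)
          -> return 3
        -> return 3
      -> return 3
    -> return 3
  -> return 3
-> return 3

Final answer: 3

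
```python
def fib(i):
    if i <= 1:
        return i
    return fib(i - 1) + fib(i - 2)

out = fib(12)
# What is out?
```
Call trace (a repeated sub-call is expanded the first time; later identical calls just restate its return value):
fib(i=12)
  fib(i=11)
    fib(i=10)
      fib(i=9)
        fib(i=8)
          fib(i=7)
            fib(i=6)
              fib(i=5)
                fib(i=4)
                  fib(i=3)
                    fib(i=2)
                      fib(i=1)
                      -> return 1
                      fib(i=0)
                      -> return 0
                    -> return 1
                    fib(i=1)
                    -> return 1
                  -> return 2
                  fib(i=2) -> return 1  (same call as traced above)
                -> return 3
                fib(i=3) -> return 2  (same call as traced above)
              -> return 5
              fib(i=4) -> return 3  (same call as traced above)
            -> return 8
            fib(i=5) -> return 5  (same call as traced above)
          -> return 13
          fib(i=6) -> return 8  (same call as traced above)
        -> return 21
        fib(i=7) -> return 13  (same call as traced above)
      -> return 34
      fib(i=8) -> return 21  (same call as traced above)
    -> return 55
    fib(i=9) -> return 34  (same call as traced above)
  -> return 89
  fib(i=10) -> return 55  (same call as traced above)
-> return 144

Final answer: 144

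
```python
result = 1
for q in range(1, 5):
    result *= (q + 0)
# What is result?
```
Trace:
  result=1
  result=1, q=1
  result=2, q=2
  result=6, q=3
  result=24, q=4

Final answer: 24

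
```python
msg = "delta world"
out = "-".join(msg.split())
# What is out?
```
Trace:
  msg='delta world'
  msg='delta world', out='delta-world'

Final answer: 'delta-world'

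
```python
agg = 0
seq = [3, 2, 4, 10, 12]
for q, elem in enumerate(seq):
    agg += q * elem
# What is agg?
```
Trace:
  agg=0
  agg=0, q=0, elem=3
  agg=2, q=1, elem=2
  agg=10, q=2, elem=4
  agg=40, q=3, elem=10
  agg=88, q=4, elem=12

Final answer: 88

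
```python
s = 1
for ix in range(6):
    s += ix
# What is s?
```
Trace:
  s=1
  s=1, ix=0
  s=2, ix=1
  s=4, ix=2
  s=7, ix=3
  s=11, ix=4
  s=16, ix=5

Final answer: 16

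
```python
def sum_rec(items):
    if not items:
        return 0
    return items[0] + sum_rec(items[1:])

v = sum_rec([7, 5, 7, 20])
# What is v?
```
Call trace:
sum_rec(items=[7, 5, 7, 20])
  sum_rec(items=[5, 7, 20])
    sum_rec(items=[7, 20])
      sum_rec(items=[20])
        sum_rec(items=[])
        -> return 0
      -> return 20
    -> return 27
  -> return 32
-> return 39

Final answer: 39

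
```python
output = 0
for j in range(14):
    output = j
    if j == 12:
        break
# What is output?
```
Trace:
  output=0
  output=0, j=0
  output=1, j=1
  output=2, j=2
  output=3, j=3
  output=4, j=4
  output=5, j=5
  output=6, j=6
  output=7, j=7
  output=8, j=8
  output=9, j=9
  output=10, j=10
  output=11, j=11
  output=12, j=12

Final answer: 12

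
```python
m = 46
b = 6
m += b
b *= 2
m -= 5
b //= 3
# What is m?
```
Trace:
  m=46
  m=46, b=6
  m=52, b=6
  m=52, b=12
  m=47, b=12
  m=47, b=4

Final answer: 47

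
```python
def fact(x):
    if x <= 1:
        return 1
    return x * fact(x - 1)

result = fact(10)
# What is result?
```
Call trace:
fact(x=10)
  fact(x=9)
    fact(x=8)
      fact(x=7)
        fact(x=6)
          fact(x=5)
            fact(x=4)
              fact(x=3)
                fact(x=2)
                  fact(x=1)
                  -> return 1
                -> return 2
              -> return 6
            -> return 24
          -> return 120
        -> return 720
      -> return 5040
    -> return 40320
  -> return 362880
-> return 3628800

Final answer: 3628800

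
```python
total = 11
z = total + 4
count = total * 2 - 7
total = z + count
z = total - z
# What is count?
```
Trace:
  total=11
  total=11, z=15
  total=11, z=15, count=15
  total=30, z=15, count=15
  total=30, z=15, count=15

Final answer: 15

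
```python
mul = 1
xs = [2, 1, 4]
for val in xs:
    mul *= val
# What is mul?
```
Trace:
  mul=1
  mul=2, val=2
  mul=2, val=1
  mul=8, val=4

Final answer: 8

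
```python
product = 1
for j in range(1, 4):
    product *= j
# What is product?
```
Trace:
  product=1
  product=1, j=1
  product=2, j=2
  product=6, j=3

Final answer: 6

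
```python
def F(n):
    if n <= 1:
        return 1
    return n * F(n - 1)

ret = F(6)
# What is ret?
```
Call trace:
F(n=6)
  F(n=5)
    F(n=4)
      F(n=3)
        F(n=2)
          F(n=1)
          -> return 1
        -> return 2
      -> return 6
    -> return 24
  -> return 120
-> return 720

Final answer: 720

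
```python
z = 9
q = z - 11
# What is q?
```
Trace:
  z=9
  z=9, q=-2

Final answer: -2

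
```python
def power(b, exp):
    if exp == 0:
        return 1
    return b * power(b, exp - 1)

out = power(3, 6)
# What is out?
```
Call trace:
power(b=3, exp=6)
  power(b=3, exp=5)
    power(b=3, exp=4)
      power(b=3, exp=3)
        power(b=3, exp=2)
          power(b=3, exp=1)
            power(b=3, exp=0)
            -> return 1
          -> return 3
        -> return 9
      -> return 27
    -> return 81
  -> return 243
-> return 729

Final answer: 729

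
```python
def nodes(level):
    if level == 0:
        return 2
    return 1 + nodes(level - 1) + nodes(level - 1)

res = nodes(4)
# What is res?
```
Call trace (a repeated sub-call is expanded the first time; later identical calls just restate its return value):
nodes(level=4)
  nodes(level=3)
    nodes(level=2)
      nodes(level=1)
        nodes(level=0)
        -> return 2
        nodes(level=0)
        -> return 2
      -> return 5
      nodes(level=1) -> return 5  (same call as traced above)
    -> return 11
    nodes(level=2) -> return 11  (same call as traced above)
  -> return 23
  nodes(level=3) -> return 23  (same call as traced above)
-> return 47

Final answer: 47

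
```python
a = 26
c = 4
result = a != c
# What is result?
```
Trace:
  a=26
  a=26, c=4
  a=26, c=4, result=True

Final answer: True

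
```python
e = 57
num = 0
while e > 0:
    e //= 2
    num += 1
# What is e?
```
Trace:
  e=57
  e=57, num=0
  e=28, num=1
  e=14, num=2
  e=7, num=3
  e=3, num=4
  e=1, num=5
  e=0, num=6

Final answer: 0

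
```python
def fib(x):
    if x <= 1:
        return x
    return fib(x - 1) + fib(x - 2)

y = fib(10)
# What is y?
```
Call trace (a repeated sub-call is expanded the first time; later identical calls just restate its return value):
fib(x=10)
  fib(x=9)
    fib(x=8)
      fib(x=7)
        fib(x=6)
          fib(x=5)
            fib(x=4)
              fib(x=3)
                fib(x=2)
                  fib(x=1)
                  -> return 1
                  fib(x=0)
                  -> return 0
                -> return 1
                fib(x=1)
                -> return 1
              -> return 2
              fib(x=2) -> return 1  (same call as traced above)
            -> return 3
            fib(x=3) -> return 2  (same call as traced above)
          -> return 5
          fib(x=4) -> return 3  (same call as traced above)
        -> return 8
        fib(x=5) -> return 5  (same call as traced above)
      -> return 13
      fib(x=6) -> return 8  (same call as traced above)
    -> return 21
    fib(x=7) -> return 13  (same call as traced above)
  -> return 34
  fib(x=8) -> return 21  (same call as traced above)
-> return 55

Final answer: 55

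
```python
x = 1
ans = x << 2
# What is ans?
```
Trace:
  x=1
  x=1, ans=4

Final answer: 4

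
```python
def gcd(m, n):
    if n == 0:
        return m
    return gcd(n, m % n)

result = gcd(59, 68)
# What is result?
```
Call trace:
gcd(m=59, n=68)
  gcd(m=68, n=59)
    gcd(m=59, n=9)
      gcd(m=9, n=5)
        gcd(m=5, n=4)
          gcd(m=4, n=1)
            gcd(m=1, n=0)
            -> return 1
          -> return 1
        -> return 1
      -> return 1
    -> return 1
  -> return 1
-> return 1

Final answer: 1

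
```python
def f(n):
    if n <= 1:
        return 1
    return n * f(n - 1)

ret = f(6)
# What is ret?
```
Call trace:
f(n=6)
  f(n=5)
    f(n=4)
      f(n=3)
        f(n=2)
          f(n=1)
          -> return 1
        -> return 2
      -> return 6
    -> return 24
  -> return 120
-> return 720

Final answer: 720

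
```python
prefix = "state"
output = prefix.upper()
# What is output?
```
Trace:
  prefix='state'
  prefix='state', output='STATE'

Final answer: 'STATE'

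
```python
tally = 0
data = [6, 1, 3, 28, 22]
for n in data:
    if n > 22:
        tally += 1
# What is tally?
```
Trace:
  tally=0
  tally=0, n=6
  tally=0, n=1
  tally=0, n=3
  tally=1, n=28
  tally=1, n=22

Final answer: 1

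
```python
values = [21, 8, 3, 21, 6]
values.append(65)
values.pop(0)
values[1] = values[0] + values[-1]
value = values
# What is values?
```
Trace:
  values=[21, 8, 3, 21, 6]
  values=[21, 8, 3, 21, 6, 65]
  values=[8, 3, 21, 6, 65]
  values=[8, 73, 21, 6, 65]
  values=[8, 73, 21, 6, 65], value=[8, 73, 21, 6, 65]

Final answer: [8, 73, 21, 6, 65]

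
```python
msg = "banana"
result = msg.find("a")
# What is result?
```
Trace:
  msg='banana'
  msg='banana', result=1

Final answer: 1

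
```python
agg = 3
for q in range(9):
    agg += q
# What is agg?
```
Trace:
  agg=3
  agg=3, q=0
  agg=4, q=1
  agg=6, q=2
  agg=9, q=3
  agg=13, q=4
  agg=18, q=5
  agg=24, q=6
  agg=31, q=7
  agg=39, q=8

Final answer: 39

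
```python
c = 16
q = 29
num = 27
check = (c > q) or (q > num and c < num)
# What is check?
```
Trace:
  c=16
  c=16, q=29
  c=16, q=29, num=27
  c=16, q=29, num=27, check=True

Final answer: True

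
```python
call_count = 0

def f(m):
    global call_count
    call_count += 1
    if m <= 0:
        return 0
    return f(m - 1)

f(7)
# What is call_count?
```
Call trace:
f(m=7)
  f(m=6)
    f(m=5)
      f(m=4)
        f(m=3)
          f(m=2)
            f(m=1)
              f(m=0)
              -> return 0
            -> return 0
          -> return 0
        -> return 0
      -> return 0
    -> return 0
  -> return 0
-> return 0

call_count is incremented once per call. f is entered once for each m = 7, 6, 5, 4, 3, 2, 1, 0 (the m <= 0 call returns without recursing), i.e. 7 + 1 calls.
call_count = 8

Final answer: 8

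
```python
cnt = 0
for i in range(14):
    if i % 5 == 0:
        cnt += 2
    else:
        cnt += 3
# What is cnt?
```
Trace:
  cnt=0
  cnt=2, i=0
  cnt=5, i=1
  cnt=8, i=2
  cnt=11, i=3
  cnt=14, i=4
  cnt=16, i=5
  cnt=19, i=6
  cnt=22, i=7
  cnt=25, i=8
  cnt=28, i=9
  cnt=30, i=10
  cnt=33, i=11
  cnt=36, i=12
  cnt=39, i=13

Final answer: 39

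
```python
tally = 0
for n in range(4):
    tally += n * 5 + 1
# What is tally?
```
Trace:
  tally=0
  tally=1, n=0
  tally=7, n=1
  tally=18, n=2
  tally=34, n=3

Final answer: 34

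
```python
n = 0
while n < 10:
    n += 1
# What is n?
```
Trace:
  n=0
  n=1
  n=2
  n=3
  n=4
  n=5
  n=6
  n=7
  n=8
  n=9
  n=10

Final answer: 10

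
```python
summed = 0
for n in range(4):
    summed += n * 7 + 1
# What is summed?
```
Trace:
  summed=0
  summed=1, n=0
  summed=9, n=1
  summed=24, n=2
  summed=46, n=3

Final answer: 46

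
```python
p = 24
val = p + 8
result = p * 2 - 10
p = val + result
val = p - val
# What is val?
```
Trace:
  p=24
  p=24, val=32
  p=24, val=32, result=38
  p=70, val=32, result=38
  p=70, val=38, result=38

Final answer: 38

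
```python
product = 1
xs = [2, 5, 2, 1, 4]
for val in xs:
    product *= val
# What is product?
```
Trace:
  product=1
  product=2, val=2
  product=10, val=5
  product=20, val=2
  product=20, val=1
  product=80, val=4

Final answer: 80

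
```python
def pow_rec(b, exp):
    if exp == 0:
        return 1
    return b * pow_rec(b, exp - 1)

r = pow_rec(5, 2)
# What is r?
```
Call trace:
pow_rec(b=5, exp=2)
  pow_rec(b=5, exp=1)
    pow_rec(b=5, exp=0)
    -> return 1
  -> return 5
-> return 25

Final answer: 25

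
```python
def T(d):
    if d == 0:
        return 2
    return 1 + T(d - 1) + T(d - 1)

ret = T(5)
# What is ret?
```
Call trace (a repeated sub-call is expanded the first time; later identical calls just restate its return value):
T(d=5)
  T(d=4)
    T(d=3)
      T(d=2)
        T(d=1)
          T(d=0)
          -> return 2
          T(d=0)
          -> return 2
        -> return 5
        T(d=1) -> return 5  (same call as traced above)
      -> return 11
      T(d=2) -> return 11  (same call as traced above)
    -> return 23
    T(d=3) -> return 23  (same call as traced above)
  -> return 47
  T(d=4) -> return 47  (same call as traced above)
-> return 95

Final answer: 95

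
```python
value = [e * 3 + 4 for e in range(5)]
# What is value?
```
Trace:
  e=0
  e=1
  e=2
  e=3
  e=4
  value=[4, 7, 10, 13, 16]

Final answer: [4, 7, 10, 13, 16]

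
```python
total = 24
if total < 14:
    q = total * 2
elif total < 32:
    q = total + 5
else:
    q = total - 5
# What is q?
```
Trace:
  total=24
  total=24, q=29

Final answer: 29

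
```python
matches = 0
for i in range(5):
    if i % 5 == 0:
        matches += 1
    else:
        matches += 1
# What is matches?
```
Trace:
  matches=0
  matches=1, i=0
  matches=2, i=1
  matches=3, i=2
  matches=4, i=3
  matches=5, i=4

Final answer: 5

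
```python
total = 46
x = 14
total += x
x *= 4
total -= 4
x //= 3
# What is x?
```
Trace:
  total=46
  total=46, x=14
  total=60, x=14
  total=60, x=56
  total=56, x=56
  total=56, x=18

Final answer: 18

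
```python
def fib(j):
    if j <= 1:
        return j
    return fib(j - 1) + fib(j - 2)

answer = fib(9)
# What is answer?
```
Call trace (a repeated sub-call is expanded the first time; later identical calls just restate its return value):
fib(j=9)
  fib(j=8)
    fib(j=7)
      fib(j=6)
        fib(j=5)
          fib(j=4)
            fib(j=3)
              fib(j=2)
                fib(j=1)
                -> return 1
                fib(j=0)
                -> return 0
              -> return 1
              fib(j=1)
              -> return 1
            -> return 2
            fib(j=2) -> return 1  (same call as traced above)
          -> return 3
          fib(j=3) -> return 2  (same call as traced above)
        -> return 5
        fib(j=4) -> return 3  (same call as traced above)
      -> return 8
      fib(j=5) -> return 5  (same call as traced above)
    -> return 13
    fib(j=6) -> return 8  (same call as traced above)
  -> return 21
  fib(j=7) -> return 13  (same call as traced above)
-> return 34

Final answer: 34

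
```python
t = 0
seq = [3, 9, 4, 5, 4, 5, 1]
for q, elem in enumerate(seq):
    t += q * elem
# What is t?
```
Trace:
  t=0
  t=0, q=0, elem=3
  t=9, q=1, elem=9
  t=17, q=2, elem=4
  t=32, q=3, elem=5
  t=48, q=4, elem=4
  t=73, q=5, elem=5
  t=79, q=6, elem=1

Final answer: 79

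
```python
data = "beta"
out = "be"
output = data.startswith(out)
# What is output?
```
Trace:
  data='beta'
  data='beta', out='be'
  data='beta', out='be', output=True

Final answer: True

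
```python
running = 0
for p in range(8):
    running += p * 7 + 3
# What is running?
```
Trace:
  running=0
  running=3, p=0
  running=13, p=1
  running=30, p=2
  running=54, p=3
  running=85, p=4
  running=123, p=5
  running=168, p=6
  running=220, p=7

Final answer: 220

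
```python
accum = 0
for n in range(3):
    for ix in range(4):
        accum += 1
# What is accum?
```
Trace:
  accum=0
  accum=1, n=0, ix=0
  accum=2, n=0, ix=1
  accum=3, n=0, ix=2
  accum=4, n=0, ix=3
  accum=5, n=1, ix=0
  accum=6, n=1, ix=1
  accum=7, n=1, ix=2
  accum=8, n=1, ix=3
  accum=9, n=2, ix=0
  accum=10, n=2, ix=1
  accum=11, n=2, ix=2
  accum=12, n=2, ix=3

Final answer: 12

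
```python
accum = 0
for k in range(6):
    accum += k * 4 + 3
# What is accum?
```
Trace:
  accum=0
  accum=3, k=0
  accum=10, k=1
  accum=21, k=2
  accum=36, k=3
  accum=55, k=4
  accum=78, k=5

Final answer: 78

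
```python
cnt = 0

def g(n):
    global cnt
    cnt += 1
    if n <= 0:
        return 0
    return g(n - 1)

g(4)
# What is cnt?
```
Call trace:
g(n=4)
  g(n=3)
    g(n=2)
      g(n=1)
        g(n=0)
        -> return 0
      -> return 0
    -> return 0
  -> return 0
-> return 0

cnt is incremented once per call. g is entered once for each n = 4, 3, 2, 1, 0 (the n <= 0 call returns without recursing), i.e. 4 + 1 calls.
cnt = 5

Final answer: 5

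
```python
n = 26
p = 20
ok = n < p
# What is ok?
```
Trace:
  n=26
  n=26, p=20
  n=26, p=20, ok=False

Final answer: False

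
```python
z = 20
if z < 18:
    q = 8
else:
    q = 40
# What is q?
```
Trace:
  z=20
  z=20, q=40

Final answer: 40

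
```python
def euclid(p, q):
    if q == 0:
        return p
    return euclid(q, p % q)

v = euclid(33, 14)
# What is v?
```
Call trace:
euclid(p=33, q=14)
  euclid(p=14, q=5)
    euclid(p=5, q=4)
      euclid(p=4, q=1)
        euclid(p=1, q=0)
        -> return 1
      -> return 1
    -> return 1
  -> return 1
-> return 1

Final answer: 1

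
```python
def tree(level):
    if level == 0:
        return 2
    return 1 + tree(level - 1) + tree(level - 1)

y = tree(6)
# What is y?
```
Call trace (a repeated sub-call is expanded the first time; later identical calls just restate its return value):
tree(level=6)
  tree(level=5)
    tree(level=4)
      tree(level=3)
        tree(level=2)
          tree(level=1)
            tree(level=0)
            -> return 2
            tree(level=0)
            -> return 2
          -> return 5
          tree(level=1) -> return 5  (same call as traced above)
        -> return 11
        tree(level=2) -> return 11  (same call as traced above)
      -> return 23
      tree(level=3) -> return 23  (same call as traced above)
    -> return 47
    tree(level=4) -> return 47  (same call as traced above)
  -> return 95
  tree(level=5) -> return 95  (same call as traced above)
-> return 191

Final answer: 191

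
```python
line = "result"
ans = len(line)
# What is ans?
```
Trace:
  line='result'
  line='result', ans=6

Final answer: 6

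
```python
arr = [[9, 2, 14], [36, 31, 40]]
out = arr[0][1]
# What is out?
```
Trace:
  arr=[[9, 2, 14], [36, 31, 40]]
  arr=[[9, 2, 14], [36, 31, 40]], out=2

Final answer: 2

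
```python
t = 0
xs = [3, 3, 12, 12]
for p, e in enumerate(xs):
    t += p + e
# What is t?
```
Trace:
  t=0
  t=3, p=0, e=3
  t=7, p=1, e=3
  t=21, p=2, e=12
  t=36, p=3, e=12

Final answer: 36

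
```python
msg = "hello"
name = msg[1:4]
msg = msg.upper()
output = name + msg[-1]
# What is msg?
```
Trace:
  msg='hello'
  msg='hello', name='ell'
  msg='HELLO', name='ell'
  msg='HELLO', name='ell', output='ellO'

Final answer: 'HELLO'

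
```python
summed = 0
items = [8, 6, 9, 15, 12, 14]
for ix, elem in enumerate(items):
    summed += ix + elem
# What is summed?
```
Trace:
  summed=0
  summed=8, ix=0, elem=8
  summed=15, ix=1, elem=6
  summed=26, ix=2, elem=9
  summed=44, ix=3, elem=15
  summed=60, ix=4, elem=12
  summed=79, ix=5, elem=14

Final answer: 79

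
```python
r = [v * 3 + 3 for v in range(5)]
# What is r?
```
Trace:
  v=0
  v=1
  v=2
  v=3
  v=4
  r=[3, 6, 9, 12, 15]

Final answer: [3, 6, 9, 12, 15]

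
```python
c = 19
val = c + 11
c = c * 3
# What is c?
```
Trace:
  c=19
  c=19, val=30
  c=57, val=30

Final answer: 57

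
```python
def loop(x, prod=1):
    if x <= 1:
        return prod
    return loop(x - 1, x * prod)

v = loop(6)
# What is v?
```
Call trace:
loop(x=6, prod=1)
  loop(x=5, prod=6)
    loop(x=4, prod=30)
      loop(x=3, prod=120)
        loop(x=2, prod=360)
          loop(x=1, prod=720)
          -> return 720
        -> return 720
      -> return 720
    -> return 720
  -> return 720
-> return 720

Final answer: 720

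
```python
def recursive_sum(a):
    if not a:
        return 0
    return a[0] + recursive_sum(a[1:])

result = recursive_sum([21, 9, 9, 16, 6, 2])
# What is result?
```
Call trace:
recursive_sum(a=[21, 9, 9, 16, 6, 2])
  recursive_sum(a=[9, 9, 16, 6, 2])
    recursive_sum(a=[9, 16, 6, 2])
      recursive_sum(a=[16, 6, 2])
        recursive_sum(a=[6, 2])
          recursive_sum(a=[2])
            recursive_sum(a=[])
            -> return 0
          -> return 2
        -> return 8
      -> return 24
    -> return 33
  -> return 42
-> return 63

Final answer: 63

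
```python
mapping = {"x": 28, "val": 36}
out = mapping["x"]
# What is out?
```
Trace:
  mapping={'x': 28, 'val': 36}
  mapping={'x': 28, 'val': 36}, out=28

Final answer: 28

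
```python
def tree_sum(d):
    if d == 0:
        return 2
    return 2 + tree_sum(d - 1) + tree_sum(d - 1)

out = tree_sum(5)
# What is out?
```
Call trace (a repeated sub-call is expanded the first time; later identical calls just restate its return value):
tree_sum(d=5)
  tree_sum(d=4)
    tree_sum(d=3)
      tree_sum(d=2)
        tree_sum(d=1)
          tree_sum(d=0)
          -> return 2
          tree_sum(d=0)
          -> return 2
        -> return 6
        tree_sum(d=1) -> return 6  (same call as traced above)
      -> return 14
      tree_sum(d=2) -> return 14  (same call as traced above)
    -> return 30
    tree_sum(d=3) -> return 30  (same call as traced above)
  -> return 62
  tree_sum(d=4) -> return 62  (same call as traced above)
-> return 126

Final answer: 126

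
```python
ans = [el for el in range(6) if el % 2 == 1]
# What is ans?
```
Trace:
  el=0
  el=1
  el=2
  el=3
  el=4
  el=5
  ans=[1, 3, 5]

Final answer: [1, 3, 5]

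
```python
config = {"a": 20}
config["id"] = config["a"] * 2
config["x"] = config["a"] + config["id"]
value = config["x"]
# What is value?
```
Trace:
  config={'a': 20}
  config={'a': 20, 'id': 40}
  config={'a': 20, 'id': 40, 'x': 60}
  config={'a': 20, 'id': 40, 'x': 60}, value=60

Final answer: 60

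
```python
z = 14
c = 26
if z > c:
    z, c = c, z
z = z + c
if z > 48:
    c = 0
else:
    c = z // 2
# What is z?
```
Trace:
  z=14
  z=14, c=26
  z=14, c=26
  z=40, c=26
  z=40, c=20

Final answer: 40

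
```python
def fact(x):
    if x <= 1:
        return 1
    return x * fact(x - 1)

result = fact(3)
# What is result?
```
Call trace:
fact(x=3)
  fact(x=2)
    fact(x=1)
    -> return 1
  -> return 2
-> return 6

Final answer: 6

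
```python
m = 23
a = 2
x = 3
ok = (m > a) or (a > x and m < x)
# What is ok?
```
Trace:
  m=23
  m=23, a=2
  m=23, a=2, x=3
  m=23, a=2, x=3, ok=True

Final answer: True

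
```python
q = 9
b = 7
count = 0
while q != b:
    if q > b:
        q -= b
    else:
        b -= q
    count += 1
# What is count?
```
Trace:
  q=9
  q=9, b=7
  q=9, b=7, count=0
  q=2, b=7, count=1
  q=2, b=5, count=2
  q=2, b=3, count=3
  q=2, b=1, count=4
  q=1, b=1, count=5

Final answer: 5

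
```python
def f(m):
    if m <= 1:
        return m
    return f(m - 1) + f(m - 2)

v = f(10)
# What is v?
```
Call trace (a repeated sub-call is expanded the first time; later identical calls just restate its return value):
f(m=10)
  f(m=9)
    f(m=8)
      f(m=7)
        f(m=6)
          f(m=5)
            f(m=4)
              f(m=3)
                f(m=2)
                  f(m=1)
                  -> return 1
                  f(m=0)
                  -> return 0
                -> return 1
                f(m=1)
                -> return 1
              -> return 2
              f(m=2) -> return 1  (same call as traced above)
            -> return 3
            f(m=3) -> return 2  (same call as traced above)
          -> return 5
          f(m=4) -> return 3  (same call as traced above)
        -> return 8
        f(m=5) -> return 5  (same call as traced above)
      -> return 13
      f(m=6) -> return 8  (same call as traced above)
    -> return 21
    f(m=7) -> return 13  (same call as traced above)
  -> return 34
  f(m=8) -> return 21  (same call as traced above)
-> return 55

Final answer: 55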